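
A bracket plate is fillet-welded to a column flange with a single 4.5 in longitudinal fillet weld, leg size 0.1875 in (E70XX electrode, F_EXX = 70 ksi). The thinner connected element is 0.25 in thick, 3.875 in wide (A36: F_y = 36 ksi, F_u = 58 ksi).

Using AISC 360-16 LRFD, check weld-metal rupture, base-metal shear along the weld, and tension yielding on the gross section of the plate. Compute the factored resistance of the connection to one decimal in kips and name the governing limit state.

18.8 kips (weld metal governs)

Weld metal: throat = 0.707×0.1875 = 0.13256 in, L = 4.5 in. φR_n = 0.75 × 0.6 × 70 × 0.13256 × 4.5 = 18.8 kips.
Base metal shear (0.25 in plate): yield φR_n = 1.0×0.6×36×0.25×4.5 = 24.3 kips; rupture φR_n = 0.75×0.6×58×0.25×4.5 = 29.4 kips; take 24.3 kips (yield).
Tension yield (gross): A_g = 3.875×0.25 = 0.96875 in². φR_n = 0.90 × 36 × 0.96875 = 31.4 kips.
Governing: min(18.8, 24.3, 31.4) = 18.8 kips → weld metal.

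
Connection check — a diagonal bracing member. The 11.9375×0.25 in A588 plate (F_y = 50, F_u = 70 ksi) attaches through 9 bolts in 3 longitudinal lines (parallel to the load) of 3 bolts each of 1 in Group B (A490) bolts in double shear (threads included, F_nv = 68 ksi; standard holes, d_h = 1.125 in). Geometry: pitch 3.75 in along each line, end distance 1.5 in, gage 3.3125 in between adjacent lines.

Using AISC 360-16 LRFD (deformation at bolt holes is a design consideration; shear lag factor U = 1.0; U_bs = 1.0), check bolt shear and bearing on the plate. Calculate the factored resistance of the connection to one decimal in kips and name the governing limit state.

Bolt shear: A_b = π(1)²/4 = 0.7854 in². φR_n = 0.75 × 68 × 0.7854 × 9 × 2 = 721.0 kips.
Bearing (0.25 in plate, F_u = 70 ksi): end bolts L_c = 1.5 − 1.125/2 = 0.9375, R_n = min(1.2×0.9375×0.25×70, 2.4×1×0.25×70) = 19.688 kips/bolt; interior L_c = 3.75 − 1.125 = 2.625, R_n = 42 kips/bolt. φR_n = 0.75 × (3×19.688 + 6×42) = 233.3 kips.
Governing: min(721.0, 233.3) = 233.3 kips → bearing.

233.3 kips (bearing governs)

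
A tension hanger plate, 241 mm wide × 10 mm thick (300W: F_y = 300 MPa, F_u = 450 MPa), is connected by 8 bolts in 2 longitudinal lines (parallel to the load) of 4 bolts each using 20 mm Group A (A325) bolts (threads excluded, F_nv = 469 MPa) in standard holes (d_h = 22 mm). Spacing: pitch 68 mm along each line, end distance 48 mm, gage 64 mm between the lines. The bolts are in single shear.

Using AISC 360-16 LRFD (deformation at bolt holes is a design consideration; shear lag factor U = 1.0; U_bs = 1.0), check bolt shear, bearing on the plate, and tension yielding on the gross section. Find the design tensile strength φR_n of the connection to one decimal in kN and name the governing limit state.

650.7 kN (gross-section yield governs)

Bolt shear: A_b = π(20)²/4 = 314.16 mm². φR_n = 0.75 × 469 × 314.16 × 8 × 1 = 884.0 kN.
Bearing (10 mm plate, F_u = 450 MPa): end bolts L_c = 48 − 22/2 = 37, R_n = min(1.2×37×10×450, 2.4×20×10×450) = 199.8 kN/bolt; interior L_c = 68 − 22 = 46, R_n = 216 kN/bolt. φR_n = 0.75 × (2×199.8 + 6×216) = 1271.7 kN.
Tension yield (gross): A_g = 241×10 = 2410 mm². φR_n = 0.90 × 300 × 2410 = 650.7 kN.
Governing: min(884.0, 1271.7, 650.7) = 650.7 kN → gross-section yield.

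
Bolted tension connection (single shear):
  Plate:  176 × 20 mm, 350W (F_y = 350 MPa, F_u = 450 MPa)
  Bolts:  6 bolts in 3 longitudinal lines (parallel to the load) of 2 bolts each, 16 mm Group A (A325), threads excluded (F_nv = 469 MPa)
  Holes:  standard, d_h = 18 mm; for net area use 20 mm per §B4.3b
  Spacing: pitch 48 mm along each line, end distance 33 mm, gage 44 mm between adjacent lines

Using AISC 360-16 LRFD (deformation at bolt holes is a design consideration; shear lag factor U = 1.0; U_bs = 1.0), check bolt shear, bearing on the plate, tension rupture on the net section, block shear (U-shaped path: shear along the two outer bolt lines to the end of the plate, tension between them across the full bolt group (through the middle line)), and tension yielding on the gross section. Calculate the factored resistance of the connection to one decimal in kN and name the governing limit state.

Bolt shear: A_b = π(16)²/4 = 201.06 mm². φR_n = 0.75 × 469 × 201.06 × 6 × 1 = 424.3 kN.
Bearing (20 mm plate, F_u = 450 MPa): end bolts L_c = 33 − 18/2 = 24, R_n = min(1.2×24×20×450, 2.4×16×20×450) = 259.2 kN/bolt; interior L_c = 48 − 18 = 30, R_n = 324 kN/bolt. φR_n = 0.75 × (3×259.2 + 3×324) = 1312.2 kN.
Tension rupture (net): A_n = (176 − 3×20)×20 = 2320 mm² (U = 1.0, A_e = A_n). φR_n = 0.75 × 450 × 2320 = 783.0 kN.
Block shear: shear path 2×[33+1×48] = 2×81 mm, A_gv = 3240, A_nv = 2×(81 − 1.5×20)×20 = 2040 mm²; tension across gage: (88 − 2×20)×20 = 960 mm². R_n = min(0.6×450×2040, 0.6×350×3240) + 1.0×450×960 = min(550.8, 680.4) + 432 = 982.8 kN. φR_n = 0.75 × 982.8 = 737.1 kN.
Tension yield (gross): A_g = 176×20 = 3520 mm². φR_n = 0.90 × 350 × 3520 = 1108.8 kN.
Governing: min(424.3, 1312.2, 783.0, 737.1, 1108.8) = 424.3 kN → bolt shear.

424.3 kN (bolt shear governs)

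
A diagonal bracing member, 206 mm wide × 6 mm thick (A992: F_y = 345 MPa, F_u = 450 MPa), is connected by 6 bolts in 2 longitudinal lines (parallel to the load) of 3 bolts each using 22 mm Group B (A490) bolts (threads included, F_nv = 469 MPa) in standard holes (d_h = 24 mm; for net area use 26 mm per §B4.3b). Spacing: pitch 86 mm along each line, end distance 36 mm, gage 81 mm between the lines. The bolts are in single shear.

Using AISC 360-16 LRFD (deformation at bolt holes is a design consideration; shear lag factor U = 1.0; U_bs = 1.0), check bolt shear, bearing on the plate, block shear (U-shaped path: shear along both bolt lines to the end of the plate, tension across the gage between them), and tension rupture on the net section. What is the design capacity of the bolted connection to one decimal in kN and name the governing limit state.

311.9 kN (net-section rupture governs)

Bolt shear: A_b = π(22)²/4 = 380.13 mm². φR_n = 0.75 × 469 × 380.13 × 6 × 1 = 802.3 kN.
Bearing (6 mm plate, F_u = 450 MPa): end bolts L_c = 36 − 24/2 = 24, R_n = min(1.2×24×6×450, 2.4×22×6×450) = 77.76 kN/bolt; interior L_c = 86 − 24 = 62, R_n = 142.56 kN/bolt. φR_n = 0.75 × (2×77.76 + 4×142.56) = 544.3 kN.
Block shear: shear path 2×[36+2×86] = 2×208 mm, A_gv = 2496, A_nv = 2×(208 − 2.5×26)×6 = 1716 mm²; tension across gage: (81 − 1×26)×6 = 330 mm². R_n = min(0.6×450×1716, 0.6×345×2496) + 1.0×450×330 = min(463.32, 516.67) + 148.5 = 611.82 kN. φR_n = 0.75 × 611.82 = 458.9 kN.
Tension rupture (net): A_n = (206 − 2×26)×6 = 924 mm² (U = 1.0, A_e = A_n). φR_n = 0.75 × 450 × 924 = 311.9 kN.
Governing: min(802.3, 544.3, 458.9, 311.9) = 311.9 kN → net-section rupture.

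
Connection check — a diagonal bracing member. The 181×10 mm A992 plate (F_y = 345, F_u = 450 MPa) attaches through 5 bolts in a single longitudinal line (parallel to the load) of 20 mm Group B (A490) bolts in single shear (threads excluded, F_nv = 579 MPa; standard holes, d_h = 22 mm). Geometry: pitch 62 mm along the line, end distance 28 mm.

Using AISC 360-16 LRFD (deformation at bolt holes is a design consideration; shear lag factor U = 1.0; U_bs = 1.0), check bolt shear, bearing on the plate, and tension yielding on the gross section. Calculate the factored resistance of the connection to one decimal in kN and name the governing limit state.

Bolt shear: A_b = π(20)²/4 = 314.16 mm². φR_n = 0.75 × 579 × 314.16 × 5 × 1 = 682.1 kN.
Bearing (10 mm plate, F_u = 450 MPa): end bolts L_c = 28 − 22/2 = 17, R_n = min(1.2×17×10×450, 2.4×20×10×450) = 91.8 kN/bolt; interior L_c = 62 − 22 = 40, R_n = 216 kN/bolt. φR_n = 0.75 × (1×91.8 + 4×216) = 716.9 kN.
Tension yield (gross): A_g = 181×10 = 1810 mm². φR_n = 0.90 × 345 × 1810 = 562.0 kN.
Governing: min(682.1, 716.9, 562.0) = 562.0 kN → gross-section yield.

562.0 kN (gross-section yield governs)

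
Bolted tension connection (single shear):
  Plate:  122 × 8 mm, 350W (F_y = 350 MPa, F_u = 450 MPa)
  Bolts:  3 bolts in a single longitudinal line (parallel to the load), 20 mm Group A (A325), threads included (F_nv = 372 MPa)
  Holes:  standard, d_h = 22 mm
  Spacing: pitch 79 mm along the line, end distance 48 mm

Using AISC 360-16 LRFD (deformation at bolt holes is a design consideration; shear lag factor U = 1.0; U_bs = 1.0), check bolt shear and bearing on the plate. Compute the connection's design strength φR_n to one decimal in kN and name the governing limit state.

Bolt shear: A_b = π(20)²/4 = 314.16 mm². φR_n = 0.75 × 372 × 314.16 × 3 × 1 = 263.0 kN.
Bearing (8 mm plate, F_u = 450 MPa): end bolts L_c = 48 − 22/2 = 37, R_n = min(1.2×37×8×450, 2.4×20×8×450) = 159.84 kN/bolt; interior L_c = 79 − 22 = 57, R_n = 172.8 kN/bolt. φR_n = 0.75 × (1×159.84 + 2×172.8) = 379.1 kN.
Governing: min(263.0, 379.1) = 263.0 kN → bolt shear.

263.0 kN (bolt shear governs)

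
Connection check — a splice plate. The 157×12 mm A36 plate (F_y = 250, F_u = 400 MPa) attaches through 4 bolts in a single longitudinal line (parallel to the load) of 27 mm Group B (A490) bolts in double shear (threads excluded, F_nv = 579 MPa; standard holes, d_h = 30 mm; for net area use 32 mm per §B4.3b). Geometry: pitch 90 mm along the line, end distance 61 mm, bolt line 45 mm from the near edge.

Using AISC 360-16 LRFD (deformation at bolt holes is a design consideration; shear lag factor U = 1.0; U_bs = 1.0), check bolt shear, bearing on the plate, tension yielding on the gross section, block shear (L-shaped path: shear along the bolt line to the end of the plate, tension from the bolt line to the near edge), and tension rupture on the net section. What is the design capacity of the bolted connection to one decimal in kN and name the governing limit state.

Bolt shear: A_b = π(27)²/4 = 572.56 mm². φR_n = 0.75 × 579 × 572.56 × 4 × 2 = 1989.1 kN.
Bearing (12 mm plate, F_u = 400 MPa): end bolts L_c = 61 − 30/2 = 46, R_n = min(1.2×46×12×400, 2.4×27×12×400) = 264.96 kN/bolt; interior L_c = 90 − 30 = 60, R_n = 311.04 kN/bolt. φR_n = 0.75 × (1×264.96 + 3×311.04) = 898.6 kN.
Tension yield (gross): A_g = 157×12 = 1884 mm². φR_n = 0.90 × 250 × 1884 = 423.9 kN.
Block shear: shear path 1×[61+3×90] = 1×331 mm, A_gv = 3972, A_nv = 1×(331 − 3.5×32)×12 = 2628 mm²; tension to near edge: (45 − 0.5×32)×12 = 348 mm². R_n = min(0.6×400×2628, 0.6×250×3972) + 1.0×400×348 = min(630.72, 595.8) + 139.2 = 735 kN. φR_n = 0.75 × 735 = 551.3 kN.
Tension rupture (net): A_n = (157 − 1×32)×12 = 1500 mm² (U = 1.0, A_e = A_n). φR_n = 0.75 × 400 × 1500 = 450.0 kN.
Governing: min(1989.1, 898.6, 423.9, 551.3, 450.0) = 423.9 kN → gross-section yield.

423.9 kN (gross-section yield governs)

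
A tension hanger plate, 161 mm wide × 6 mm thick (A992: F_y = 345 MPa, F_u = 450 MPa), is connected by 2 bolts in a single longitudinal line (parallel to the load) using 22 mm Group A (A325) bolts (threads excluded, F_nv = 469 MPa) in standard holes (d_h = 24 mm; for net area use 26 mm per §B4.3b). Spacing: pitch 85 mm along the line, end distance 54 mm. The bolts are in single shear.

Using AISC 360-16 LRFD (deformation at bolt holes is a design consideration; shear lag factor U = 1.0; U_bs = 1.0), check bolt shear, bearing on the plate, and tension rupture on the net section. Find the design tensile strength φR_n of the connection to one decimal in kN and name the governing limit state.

209.0 kN (bearing governs)

Bolt shear: A_b = π(22)²/4 = 380.13 mm². φR_n = 0.75 × 469 × 380.13 × 2 × 1 = 267.4 kN.
Bearing (6 mm plate, F_u = 450 MPa): end bolts L_c = 54 − 24/2 = 42, R_n = min(1.2×42×6×450, 2.4×22×6×450) = 136.08 kN/bolt; interior L_c = 85 − 24 = 61, R_n = 142.56 kN/bolt. φR_n = 0.75 × (1×136.08 + 1×142.56) = 209.0 kN.
Tension rupture (net): A_n = (161 − 1×26)×6 = 810 mm² (U = 1.0, A_e = A_n). φR_n = 0.75 × 450 × 810 = 273.4 kN.
Governing: min(267.4, 209.0, 273.4) = 209.0 kN → bearing.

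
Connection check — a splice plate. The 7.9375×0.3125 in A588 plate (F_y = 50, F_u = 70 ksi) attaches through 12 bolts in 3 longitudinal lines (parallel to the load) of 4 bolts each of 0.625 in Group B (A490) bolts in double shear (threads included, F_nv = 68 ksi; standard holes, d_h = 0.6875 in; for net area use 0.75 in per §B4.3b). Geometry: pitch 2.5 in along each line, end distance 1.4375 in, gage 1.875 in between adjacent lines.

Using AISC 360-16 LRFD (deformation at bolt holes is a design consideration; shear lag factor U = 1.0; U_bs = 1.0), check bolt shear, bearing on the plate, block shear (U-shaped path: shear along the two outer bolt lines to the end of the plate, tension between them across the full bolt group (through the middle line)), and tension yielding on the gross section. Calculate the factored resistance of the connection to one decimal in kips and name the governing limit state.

Bolt shear: A_b = π(0.625)²/4 = 0.3068 in². φR_n = 0.75 × 68 × 0.3068 × 12 × 2 = 375.5 kips.
Bearing (0.3125 in plate, F_u = 70 ksi): end bolts L_c = 1.4375 − 0.6875/2 = 1.09375, R_n = min(1.2×1.09375×0.3125×70, 2.4×0.625×0.3125×70) = 28.711 kips/bolt; interior L_c = 2.5 − 0.6875 = 1.8125, R_n = 32.813 kips/bolt. φR_n = 0.75 × (3×28.711 + 9×32.813) = 286.1 kips.
Block shear: shear path 2×[1.4375+3×2.5] = 2×8.9375 in, A_gv = 5.5859, A_nv = 2×(8.9375 − 3.5×0.75)×0.3125 = 3.9453 in²; tension across gage: (3.75 − 2×0.75)×0.3125 = 0.70313 in². R_n = min(0.6×70×3.9453, 0.6×50×5.5859) + 1.0×70×0.70313 = min(165.7, 167.58) + 49.219 = 214.92 kips. φR_n = 0.75 × 214.92 = 161.2 kips.
Tension yield (gross): A_g = 7.9375×0.3125 = 2.4805 in². φR_n = 0.90 × 50 × 2.4805 = 111.6 kips.
Governing: min(375.5, 286.1, 161.2, 111.6) = 111.6 kips → gross-section yield.

111.6 kips (gross-section yield governs)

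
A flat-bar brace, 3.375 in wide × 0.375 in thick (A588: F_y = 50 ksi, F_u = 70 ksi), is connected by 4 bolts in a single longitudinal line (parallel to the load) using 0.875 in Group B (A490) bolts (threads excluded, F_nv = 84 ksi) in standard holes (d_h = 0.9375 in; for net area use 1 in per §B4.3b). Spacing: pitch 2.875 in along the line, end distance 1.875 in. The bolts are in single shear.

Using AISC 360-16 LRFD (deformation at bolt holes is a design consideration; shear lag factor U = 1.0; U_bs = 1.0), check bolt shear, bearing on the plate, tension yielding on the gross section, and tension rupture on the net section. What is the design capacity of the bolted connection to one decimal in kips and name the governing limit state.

46.8 kips (net-section rupture governs)

Bolt shear: A_b = π(0.875)²/4 = 0.60132 in². φR_n = 0.75 × 84 × 0.60132 × 4 × 1 = 151.5 kips.
Bearing (0.375 in plate, F_u = 70 ksi): end bolts L_c = 1.875 − 0.9375/2 = 1.40625, R_n = min(1.2×1.40625×0.375×70, 2.4×0.875×0.375×70) = 44.297 kips/bolt; interior L_c = 2.875 − 0.9375 = 1.9375, R_n = 55.125 kips/bolt. φR_n = 0.75 × (1×44.297 + 3×55.125) = 157.3 kips.
Tension yield (gross): A_g = 3.375×0.375 = 1.2656 in². φR_n = 0.90 × 50 × 1.2656 = 57.0 kips.
Tension rupture (net): A_n = (3.375 − 1×1)×0.375 = 0.89063 in² (U = 1.0, A_e = A_n). φR_n = 0.75 × 70 × 0.89063 = 46.8 kips.
Governing: min(151.5, 157.3, 57.0, 46.8) = 46.8 kips → net-section rupture.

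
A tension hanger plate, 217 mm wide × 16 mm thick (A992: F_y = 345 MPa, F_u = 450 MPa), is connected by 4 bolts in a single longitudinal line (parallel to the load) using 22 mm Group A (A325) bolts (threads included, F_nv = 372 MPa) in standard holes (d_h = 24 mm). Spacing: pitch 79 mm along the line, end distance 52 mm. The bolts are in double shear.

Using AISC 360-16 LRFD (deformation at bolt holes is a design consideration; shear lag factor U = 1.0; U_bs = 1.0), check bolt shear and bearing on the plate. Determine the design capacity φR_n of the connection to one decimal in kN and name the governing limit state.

848.5 kN (bolt shear governs)

Bolt shear: A_b = π(22)²/4 = 380.13 mm². φR_n = 0.75 × 372 × 380.13 × 4 × 2 = 848.5 kN.
Bearing (16 mm plate, F_u = 450 MPa): end bolts L_c = 52 − 24/2 = 40, R_n = min(1.2×40×16×450, 2.4×22×16×450) = 345.6 kN/bolt; interior L_c = 79 − 24 = 55, R_n = 380.16 kN/bolt. φR_n = 0.75 × (1×345.6 + 3×380.16) = 1114.6 kN.
Governing: min(848.5, 1114.6) = 848.5 kN → bolt shear.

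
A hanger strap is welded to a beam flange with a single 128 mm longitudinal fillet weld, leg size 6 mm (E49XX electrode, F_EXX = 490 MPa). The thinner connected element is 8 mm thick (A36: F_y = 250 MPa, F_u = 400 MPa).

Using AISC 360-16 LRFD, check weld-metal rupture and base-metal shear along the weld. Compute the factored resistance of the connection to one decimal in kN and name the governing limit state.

Weld metal: throat = 0.707×6 = 4.242 mm, L = 128 mm. φR_n = 0.75 × 0.6 × 490 × 4.242 × 128 = 119.7 kN.
Base metal shear (8 mm plate): yield φR_n = 1.0×0.6×250×8×128 = 153.6 kN; rupture φR_n = 0.75×0.6×400×8×128 = 184.3 kN; take 153.6 kN (yield).
Governing: min(119.7, 153.6) = 119.7 kN → weld metal.

119.7 kN (weld metal governs)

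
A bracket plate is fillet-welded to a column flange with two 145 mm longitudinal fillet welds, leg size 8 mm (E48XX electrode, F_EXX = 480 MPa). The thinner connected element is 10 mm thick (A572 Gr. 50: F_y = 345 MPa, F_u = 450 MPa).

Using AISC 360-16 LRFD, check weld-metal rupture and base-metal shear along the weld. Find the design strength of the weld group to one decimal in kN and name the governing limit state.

354.3 kN (weld metal governs)

Weld metal: throat = 0.707×8 = 5.656 mm, L = 2×145 = 290 mm. φR_n = 0.75 × 0.6 × 480 × 5.656 × 290 = 354.3 kN.
Base metal shear (10 mm plate): yield φR_n = 1.0×0.6×345×10×290 = 600.3 kN; rupture φR_n = 0.75×0.6×450×10×290 = 587.3 kN; take 587.3 kN (rupture).
Governing: min(354.3, 587.3) = 354.3 kN → weld metal.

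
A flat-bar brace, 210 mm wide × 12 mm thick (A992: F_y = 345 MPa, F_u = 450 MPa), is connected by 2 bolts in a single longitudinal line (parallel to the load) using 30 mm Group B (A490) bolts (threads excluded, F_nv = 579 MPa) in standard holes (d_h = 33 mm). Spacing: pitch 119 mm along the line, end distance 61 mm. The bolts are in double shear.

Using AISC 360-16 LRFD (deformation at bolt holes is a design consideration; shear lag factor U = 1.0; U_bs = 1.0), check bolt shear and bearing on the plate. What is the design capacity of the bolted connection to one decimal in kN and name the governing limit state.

Bolt shear: A_b = π(30)²/4 = 706.86 mm². φR_n = 0.75 × 579 × 706.86 × 2 × 2 = 1227.8 kN.
Bearing (12 mm plate, F_u = 450 MPa): end bolts L_c = 61 − 33/2 = 44.5, R_n = min(1.2×44.5×12×450, 2.4×30×12×450) = 288.36 kN/bolt; interior L_c = 119 − 33 = 86, R_n = 388.8 kN/bolt. φR_n = 0.75 × (1×288.36 + 1×388.8) = 507.9 kN.
Governing: min(1227.8, 507.9) = 507.9 kN → bearing.

507.9 kN (bearing governs)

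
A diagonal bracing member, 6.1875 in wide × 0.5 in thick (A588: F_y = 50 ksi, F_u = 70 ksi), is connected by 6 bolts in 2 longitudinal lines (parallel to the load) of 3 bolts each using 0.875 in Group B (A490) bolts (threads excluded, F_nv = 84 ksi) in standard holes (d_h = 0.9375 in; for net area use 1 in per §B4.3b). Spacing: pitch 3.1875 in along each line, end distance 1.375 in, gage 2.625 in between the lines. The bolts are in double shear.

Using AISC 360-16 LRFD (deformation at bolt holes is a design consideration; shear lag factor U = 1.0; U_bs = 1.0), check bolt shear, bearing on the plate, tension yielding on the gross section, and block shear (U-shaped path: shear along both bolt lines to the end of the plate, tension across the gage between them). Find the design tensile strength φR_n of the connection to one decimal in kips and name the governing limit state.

Bolt shear: A_b = π(0.875)²/4 = 0.60132 in². φR_n = 0.75 × 84 × 0.60132 × 6 × 2 = 454.6 kips.
Bearing (0.5 in plate, F_u = 70 ksi): end bolts L_c = 1.375 − 0.9375/2 = 0.90625, R_n = min(1.2×0.90625×0.5×70, 2.4×0.875×0.5×70) = 38.063 kips/bolt; interior L_c = 3.1875 − 0.9375 = 2.25, R_n = 73.5 kips/bolt. φR_n = 0.75 × (2×38.063 + 4×73.5) = 277.6 kips.
Tension yield (gross): A_g = 6.1875×0.5 = 3.0938 in². φR_n = 0.90 × 50 × 3.0938 = 139.2 kips.
Block shear: shear path 2×[1.375+2×3.1875] = 2×7.75 in, A_gv = 7.75, A_nv = 2×(7.75 − 2.5×1)×0.5 = 5.25 in²; tension across gage: (2.625 − 1×1)×0.5 = 0.8125 in². R_n = min(0.6×70×5.25, 0.6×50×7.75) + 1.0×70×0.8125 = min(220.5, 232.5) + 56.875 = 277.38 kips. φR_n = 0.75 × 277.38 = 208.0 kips.
Governing: min(454.6, 277.6, 139.2, 208.0) = 139.2 kips → gross-section yield.

139.2 kips (gross-section yield governs)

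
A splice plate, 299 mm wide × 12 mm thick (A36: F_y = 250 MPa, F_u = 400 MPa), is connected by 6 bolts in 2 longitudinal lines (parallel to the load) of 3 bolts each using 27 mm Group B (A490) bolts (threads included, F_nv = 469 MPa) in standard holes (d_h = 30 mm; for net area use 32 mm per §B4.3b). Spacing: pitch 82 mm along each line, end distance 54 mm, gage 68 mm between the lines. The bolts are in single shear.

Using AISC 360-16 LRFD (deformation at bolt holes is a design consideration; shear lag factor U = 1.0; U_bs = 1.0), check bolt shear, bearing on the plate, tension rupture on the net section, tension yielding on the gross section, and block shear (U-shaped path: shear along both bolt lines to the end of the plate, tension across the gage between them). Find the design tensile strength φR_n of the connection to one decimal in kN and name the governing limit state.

718.2 kN (block shear governs)

Bolt shear: A_b = π(27)²/4 = 572.56 mm². φR_n = 0.75 × 469 × 572.56 × 6 × 1 = 1208.4 kN.
Bearing (12 mm plate, F_u = 400 MPa): end bolts L_c = 54 − 30/2 = 39, R_n = min(1.2×39×12×400, 2.4×27×12×400) = 224.64 kN/bolt; interior L_c = 82 − 30 = 52, R_n = 299.52 kN/bolt. φR_n = 0.75 × (2×224.64 + 4×299.52) = 1235.5 kN.
Tension rupture (net): A_n = (299 − 2×32)×12 = 2820 mm² (U = 1.0, A_e = A_n). φR_n = 0.75 × 400 × 2820 = 846.0 kN.
Tension yield (gross): A_g = 299×12 = 3588 mm². φR_n = 0.90 × 250 × 3588 = 807.3 kN.
Block shear: shear path 2×[54+2×82] = 2×218 mm, A_gv = 5232, A_nv = 2×(218 − 2.5×32)×12 = 3312 mm²; tension across gage: (68 − 1×32)×12 = 432 mm². R_n = min(0.6×400×3312, 0.6×250×5232) + 1.0×400×432 = min(794.88, 784.8) + 172.8 = 957.6 kN. φR_n = 0.75 × 957.6 = 718.2 kN.
Governing: min(1208.4, 1235.5, 846.0, 807.3, 718.2) = 718.2 kN → block shear.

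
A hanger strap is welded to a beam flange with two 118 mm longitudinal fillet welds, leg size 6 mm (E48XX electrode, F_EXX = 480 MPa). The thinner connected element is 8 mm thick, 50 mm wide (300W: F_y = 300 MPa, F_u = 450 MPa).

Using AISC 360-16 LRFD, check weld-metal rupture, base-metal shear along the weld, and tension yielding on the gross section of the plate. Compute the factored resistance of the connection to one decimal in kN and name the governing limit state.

108.0 kN (gross-section yield governs)

Weld metal: throat = 0.707×6 = 4.242 mm, L = 2×118 = 236 mm. φR_n = 0.75 × 0.6 × 480 × 4.242 × 236 = 216.2 kN.
Base metal shear (8 mm plate): yield φR_n = 1.0×0.6×300×8×236 = 339.8 kN; rupture φR_n = 0.75×0.6×450×8×236 = 382.3 kN; take 339.8 kN (yield).
Tension yield (gross): A_g = 50×8 = 400 mm². φR_n = 0.90 × 300 × 400 = 108.0 kN.
Governing: min(216.2, 339.8, 108.0) = 108.0 kN → gross-section yield.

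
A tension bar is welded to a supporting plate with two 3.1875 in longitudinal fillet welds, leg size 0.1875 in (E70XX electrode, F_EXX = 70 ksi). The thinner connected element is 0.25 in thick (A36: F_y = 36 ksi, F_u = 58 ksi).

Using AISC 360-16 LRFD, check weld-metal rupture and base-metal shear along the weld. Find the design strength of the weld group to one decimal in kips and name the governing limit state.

Weld metal: throat = 0.707×0.1875 = 0.13256 in, L = 2×3.1875 = 6.375 in. φR_n = 0.75 × 0.6 × 70 × 0.13256 × 6.375 = 26.6 kips.
Base metal shear (0.25 in plate): yield φR_n = 1.0×0.6×36×0.25×6.375 = 34.4 kips; rupture φR_n = 0.75×0.6×58×0.25×6.375 = 41.6 kips; take 34.4 kips (yield).
Governing: min(26.6, 34.4) = 26.6 kips → weld metal.

26.6 kips (weld metal governs)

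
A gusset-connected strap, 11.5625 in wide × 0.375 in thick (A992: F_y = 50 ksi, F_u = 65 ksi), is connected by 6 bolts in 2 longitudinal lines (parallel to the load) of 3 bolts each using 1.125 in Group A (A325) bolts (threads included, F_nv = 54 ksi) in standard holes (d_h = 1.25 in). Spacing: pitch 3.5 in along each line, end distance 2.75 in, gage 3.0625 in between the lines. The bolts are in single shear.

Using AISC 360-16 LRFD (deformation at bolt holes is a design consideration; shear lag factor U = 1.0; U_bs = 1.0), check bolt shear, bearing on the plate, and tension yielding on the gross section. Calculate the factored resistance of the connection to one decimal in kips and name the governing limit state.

195.1 kips (gross-section yield governs)

Bolt shear: A_b = π(1.125)²/4 = 0.99402 in². φR_n = 0.75 × 54 × 0.99402 × 6 × 1 = 241.5 kips.
Bearing (0.375 in plate, F_u = 65 ksi): end bolts L_c = 2.75 − 1.25/2 = 2.125, R_n = min(1.2×2.125×0.375×65, 2.4×1.125×0.375×65) = 62.156 kips/bolt; interior L_c = 3.5 − 1.25 = 2.25, R_n = 65.813 kips/bolt. φR_n = 0.75 × (2×62.156 + 4×65.813) = 290.7 kips.
Tension yield (gross): A_g = 11.5625×0.375 = 4.3359 in². φR_n = 0.90 × 50 × 4.3359 = 195.1 kips.
Governing: min(241.5, 290.7, 195.1) = 195.1 kips → gross-section yield.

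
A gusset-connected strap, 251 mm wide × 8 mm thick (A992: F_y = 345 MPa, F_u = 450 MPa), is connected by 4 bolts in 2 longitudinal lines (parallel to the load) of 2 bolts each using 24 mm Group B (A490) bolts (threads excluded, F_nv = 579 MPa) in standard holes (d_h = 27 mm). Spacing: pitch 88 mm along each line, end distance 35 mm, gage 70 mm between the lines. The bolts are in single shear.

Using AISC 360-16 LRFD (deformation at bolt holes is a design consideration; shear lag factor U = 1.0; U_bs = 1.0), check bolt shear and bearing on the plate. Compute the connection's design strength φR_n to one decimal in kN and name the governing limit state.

450.4 kN (bearing governs)

Bolt shear: A_b = π(24)²/4 = 452.39 mm². φR_n = 0.75 × 579 × 452.39 × 4 × 1 = 785.8 kN.
Bearing (8 mm plate, F_u = 450 MPa): end bolts L_c = 35 − 27/2 = 21.5, R_n = min(1.2×21.5×8×450, 2.4×24×8×450) = 92.88 kN/bolt; interior L_c = 88 − 27 = 61, R_n = 207.36 kN/bolt. φR_n = 0.75 × (2×92.88 + 2×207.36) = 450.4 kN.
Governing: min(785.8, 450.4) = 450.4 kN → bearing.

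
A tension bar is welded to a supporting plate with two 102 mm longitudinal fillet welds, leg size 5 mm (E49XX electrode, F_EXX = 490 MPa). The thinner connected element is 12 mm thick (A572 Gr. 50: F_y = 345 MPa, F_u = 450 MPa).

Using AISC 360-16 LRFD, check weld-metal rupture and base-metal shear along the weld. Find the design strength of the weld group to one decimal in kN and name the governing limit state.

Weld metal: throat = 0.707×5 = 3.535 mm, L = 2×102 = 204 mm. φR_n = 0.75 × 0.6 × 490 × 3.535 × 204 = 159.0 kN.
Base metal shear (12 mm plate): yield φR_n = 1.0×0.6×345×12×204 = 506.7 kN; rupture φR_n = 0.75×0.6×450×12×204 = 495.7 kN; take 495.7 kN (rupture).
Governing: min(159.0, 495.7) = 159.0 kN → weld metal.

159.0 kN (weld metal governs)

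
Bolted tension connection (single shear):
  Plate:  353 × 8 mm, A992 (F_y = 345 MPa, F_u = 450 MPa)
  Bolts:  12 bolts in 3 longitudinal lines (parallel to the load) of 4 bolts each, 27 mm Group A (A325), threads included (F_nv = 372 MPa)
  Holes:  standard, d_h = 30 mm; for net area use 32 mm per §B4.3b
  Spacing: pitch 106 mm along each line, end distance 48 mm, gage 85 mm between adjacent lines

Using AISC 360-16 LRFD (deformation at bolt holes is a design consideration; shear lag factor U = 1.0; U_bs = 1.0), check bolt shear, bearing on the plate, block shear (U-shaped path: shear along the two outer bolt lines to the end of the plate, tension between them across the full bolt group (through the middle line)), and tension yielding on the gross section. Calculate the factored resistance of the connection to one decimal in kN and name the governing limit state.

Bolt shear: A_b = π(27)²/4 = 572.56 mm². φR_n = 0.75 × 372 × 572.56 × 12 × 1 = 1916.9 kN.
Bearing (8 mm plate, F_u = 450 MPa): end bolts L_c = 48 − 30/2 = 33, R_n = min(1.2×33×8×450, 2.4×27×8×450) = 142.56 kN/bolt; interior L_c = 106 − 30 = 76, R_n = 233.28 kN/bolt. φR_n = 0.75 × (3×142.56 + 9×233.28) = 1895.4 kN.
Block shear: shear path 2×[48+3×106] = 2×366 mm, A_gv = 5856, A_nv = 2×(366 − 3.5×32)×8 = 4064 mm²; tension across gage: (170 − 2×32)×8 = 848 mm². R_n = min(0.6×450×4064, 0.6×345×5856) + 1.0×450×848 = min(1097.3, 1212.2) + 381.6 = 1478.9 kN. φR_n = 0.75 × 1478.9 = 1109.2 kN.
Tension yield (gross): A_g = 353×8 = 2824 mm². φR_n = 0.90 × 345 × 2824 = 876.9 kN.
Governing: min(1916.9, 1895.4, 1109.2, 876.9) = 876.9 kN → gross-section yield.

876.9 kN (gross-section yield governs)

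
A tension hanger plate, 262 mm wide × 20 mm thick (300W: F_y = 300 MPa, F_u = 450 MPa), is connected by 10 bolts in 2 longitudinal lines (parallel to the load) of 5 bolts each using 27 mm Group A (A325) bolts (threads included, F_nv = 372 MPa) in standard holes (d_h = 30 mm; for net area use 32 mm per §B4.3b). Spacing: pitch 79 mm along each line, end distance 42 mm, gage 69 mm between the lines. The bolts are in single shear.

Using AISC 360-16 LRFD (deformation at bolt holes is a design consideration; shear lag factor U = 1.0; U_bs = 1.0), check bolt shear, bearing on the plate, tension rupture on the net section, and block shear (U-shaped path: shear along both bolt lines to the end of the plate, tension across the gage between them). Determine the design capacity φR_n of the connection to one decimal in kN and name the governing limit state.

1336.5 kN (net-section rupture governs)

Bolt shear: A_b = π(27)²/4 = 572.56 mm². φR_n = 0.75 × 372 × 572.56 × 10 × 1 = 1597.4 kN.
Bearing (20 mm plate, F_u = 450 MPa): end bolts L_c = 42 − 30/2 = 27, R_n = min(1.2×27×20×450, 2.4×27×20×450) = 291.6 kN/bolt; interior L_c = 79 − 30 = 49, R_n = 529.2 kN/bolt. φR_n = 0.75 × (2×291.6 + 8×529.2) = 3612.6 kN.
Tension rupture (net): A_n = (262 − 2×32)×20 = 3960 mm² (U = 1.0, A_e = A_n). φR_n = 0.75 × 450 × 3960 = 1336.5 kN.
Block shear: shear path 2×[42+4×79] = 2×358 mm, A_gv = 14320, A_nv = 2×(358 − 4.5×32)×20 = 8560 mm²; tension across gage: (69 − 1×32)×20 = 740 mm². R_n = min(0.6×450×8560, 0.6×300×14320) + 1.0×450×740 = min(2311.2, 2577.6) + 333 = 2644.2 kN. φR_n = 0.75 × 2644.2 = 1983.2 kN.
Governing: min(1597.4, 3612.6, 1336.5, 1983.2) = 1336.5 kN → net-section rupture.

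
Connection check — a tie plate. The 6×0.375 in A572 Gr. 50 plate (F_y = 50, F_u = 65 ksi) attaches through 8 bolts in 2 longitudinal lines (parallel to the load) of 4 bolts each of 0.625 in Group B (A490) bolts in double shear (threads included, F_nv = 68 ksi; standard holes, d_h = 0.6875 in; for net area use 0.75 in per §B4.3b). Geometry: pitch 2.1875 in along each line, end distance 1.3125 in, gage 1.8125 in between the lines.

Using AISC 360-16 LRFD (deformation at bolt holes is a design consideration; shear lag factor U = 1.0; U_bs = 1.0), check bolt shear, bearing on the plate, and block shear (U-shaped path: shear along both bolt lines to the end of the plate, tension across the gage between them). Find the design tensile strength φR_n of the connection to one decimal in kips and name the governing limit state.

Bolt shear: A_b = π(0.625)²/4 = 0.3068 in². φR_n = 0.75 × 68 × 0.3068 × 8 × 2 = 250.3 kips.
Bearing (0.375 in plate, F_u = 65 ksi): end bolts L_c = 1.3125 − 0.6875/2 = 0.96875, R_n = min(1.2×0.96875×0.375×65, 2.4×0.625×0.375×65) = 28.336 kips/bolt; interior L_c = 2.1875 − 0.6875 = 1.5, R_n = 36.563 kips/bolt. φR_n = 0.75 × (2×28.336 + 6×36.563) = 207.0 kips.
Block shear: shear path 2×[1.3125+3×2.1875] = 2×7.875 in, A_gv = 5.9063, A_nv = 2×(7.875 − 3.5×0.75)×0.375 = 3.9375 in²; tension across gage: (1.8125 − 1×0.75)×0.375 = 0.39844 in². R_n = min(0.6×65×3.9375, 0.6×50×5.9063) + 1.0×65×0.39844 = min(153.56, 177.19) + 25.899 = 179.46 kips. φR_n = 0.75 × 179.46 = 134.6 kips.
Governing: min(250.3, 207.0, 134.6) = 134.6 kips → block shear.

134.6 kips (block shear governs)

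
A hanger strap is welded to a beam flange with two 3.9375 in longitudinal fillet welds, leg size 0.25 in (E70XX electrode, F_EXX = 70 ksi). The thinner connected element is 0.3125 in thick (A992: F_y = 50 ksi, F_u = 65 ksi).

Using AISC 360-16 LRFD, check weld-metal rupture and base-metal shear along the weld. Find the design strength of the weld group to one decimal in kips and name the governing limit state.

Weld metal: throat = 0.707×0.25 = 0.17675 in, L = 2×3.9375 = 7.875 in. φR_n = 0.75 × 0.6 × 70 × 0.17675 × 7.875 = 43.8 kips.
Base metal shear (0.3125 in plate): yield φR_n = 1.0×0.6×50×0.3125×7.875 = 73.8 kips; rupture φR_n = 0.75×0.6×65×0.3125×7.875 = 72.0 kips; take 72.0 kips (rupture).
Governing: min(43.8, 72.0) = 43.8 kips → weld metal.

43.8 kips (weld metal governs)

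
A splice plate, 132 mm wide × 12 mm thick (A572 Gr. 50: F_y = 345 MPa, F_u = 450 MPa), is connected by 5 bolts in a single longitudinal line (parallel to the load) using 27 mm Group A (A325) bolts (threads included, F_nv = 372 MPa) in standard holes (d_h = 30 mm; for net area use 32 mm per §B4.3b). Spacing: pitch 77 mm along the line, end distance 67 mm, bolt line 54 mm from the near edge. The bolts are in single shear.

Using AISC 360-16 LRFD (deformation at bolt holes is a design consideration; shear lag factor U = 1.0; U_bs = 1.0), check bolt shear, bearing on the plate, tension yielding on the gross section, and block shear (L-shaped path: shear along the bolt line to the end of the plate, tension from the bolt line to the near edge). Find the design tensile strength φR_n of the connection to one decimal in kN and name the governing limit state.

491.8 kN (gross-section yield governs)

Bolt shear: A_b = π(27)²/4 = 572.56 mm². φR_n = 0.75 × 372 × 572.56 × 5 × 1 = 798.7 kN.
Bearing (12 mm plate, F_u = 450 MPa): end bolts L_c = 67 − 30/2 = 52, R_n = min(1.2×52×12×450, 2.4×27×12×450) = 336.96 kN/bolt; interior L_c = 77 − 30 = 47, R_n = 304.56 kN/bolt. φR_n = 0.75 × (1×336.96 + 4×304.56) = 1166.4 kN.
Tension yield (gross): A_g = 132×12 = 1584 mm². φR_n = 0.90 × 345 × 1584 = 491.8 kN.
Block shear: shear path 1×[67+4×77] = 1×375 mm, A_gv = 4500, A_nv = 1×(375 − 4.5×32)×12 = 2772 mm²; tension to near edge: (54 − 0.5×32)×12 = 456 mm². R_n = min(0.6×450×2772, 0.6×345×4500) + 1.0×450×456 = min(748.44, 931.5) + 205.2 = 953.64 kN. φR_n = 0.75 × 953.64 = 715.2 kN.
Governing: min(798.7, 1166.4, 491.8, 715.2) = 491.8 kN → gross-section yield.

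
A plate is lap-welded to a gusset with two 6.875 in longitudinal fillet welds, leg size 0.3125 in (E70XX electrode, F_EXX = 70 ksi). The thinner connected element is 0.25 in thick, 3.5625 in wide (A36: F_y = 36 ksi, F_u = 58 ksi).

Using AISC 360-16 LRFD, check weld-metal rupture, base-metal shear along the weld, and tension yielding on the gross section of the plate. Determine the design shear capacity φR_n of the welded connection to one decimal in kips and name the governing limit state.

28.9 kips (gross-section yield governs)

Weld metal: throat = 0.707×0.3125 = 0.22094 in, L = 2×6.875 = 13.75 in. φR_n = 0.75 × 0.6 × 70 × 0.22094 × 13.75 = 95.7 kips.
Base metal shear (0.25 in plate): yield φR_n = 1.0×0.6×36×0.25×13.75 = 74.3 kips; rupture φR_n = 0.75×0.6×58×0.25×13.75 = 89.7 kips; take 74.3 kips (yield).
Tension yield (gross): A_g = 3.5625×0.25 = 0.89063 in². φR_n = 0.90 × 36 × 0.89063 = 28.9 kips.
Governing: min(95.7, 74.3, 28.9) = 28.9 kips → gross-section yield.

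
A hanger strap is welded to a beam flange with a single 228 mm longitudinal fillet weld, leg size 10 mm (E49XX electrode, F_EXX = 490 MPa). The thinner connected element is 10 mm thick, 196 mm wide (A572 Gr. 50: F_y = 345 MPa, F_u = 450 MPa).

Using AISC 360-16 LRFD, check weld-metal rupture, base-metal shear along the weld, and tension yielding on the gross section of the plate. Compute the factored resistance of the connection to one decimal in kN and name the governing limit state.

Weld metal: throat = 0.707×10 = 7.07 mm, L = 228 mm. φR_n = 0.75 × 0.6 × 490 × 7.07 × 228 = 355.4 kN.
Base metal shear (10 mm plate): yield φR_n = 1.0×0.6×345×10×228 = 472.0 kN; rupture φR_n = 0.75×0.6×450×10×228 = 461.7 kN; take 461.7 kN (rupture).
Tension yield (gross): A_g = 196×10 = 1960 mm². φR_n = 0.90 × 345 × 1960 = 608.6 kN.
Governing: min(355.4, 461.7, 608.6) = 355.4 kN → weld metal.

355.4 kN (weld metal governs)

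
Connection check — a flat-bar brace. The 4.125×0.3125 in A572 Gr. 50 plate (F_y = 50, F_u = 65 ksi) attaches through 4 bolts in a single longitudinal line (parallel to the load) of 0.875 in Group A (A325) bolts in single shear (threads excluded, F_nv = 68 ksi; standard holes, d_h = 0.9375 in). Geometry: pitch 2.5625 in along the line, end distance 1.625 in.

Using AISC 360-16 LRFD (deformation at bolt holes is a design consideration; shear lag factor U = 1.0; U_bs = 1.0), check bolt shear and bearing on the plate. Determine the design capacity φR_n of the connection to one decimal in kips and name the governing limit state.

Bolt shear: A_b = π(0.875)²/4 = 0.60132 in². φR_n = 0.75 × 68 × 0.60132 × 4 × 1 = 122.7 kips.
Bearing (0.3125 in plate, F_u = 65 ksi): end bolts L_c = 1.625 − 0.9375/2 = 1.15625, R_n = min(1.2×1.15625×0.3125×65, 2.4×0.875×0.3125×65) = 28.184 kips/bolt; interior L_c = 2.5625 − 0.9375 = 1.625, R_n = 39.609 kips/bolt. φR_n = 0.75 × (1×28.184 + 3×39.609) = 110.3 kips.
Governing: min(122.7, 110.3) = 110.3 kips → bearing.

110.3 kips (bearing governs)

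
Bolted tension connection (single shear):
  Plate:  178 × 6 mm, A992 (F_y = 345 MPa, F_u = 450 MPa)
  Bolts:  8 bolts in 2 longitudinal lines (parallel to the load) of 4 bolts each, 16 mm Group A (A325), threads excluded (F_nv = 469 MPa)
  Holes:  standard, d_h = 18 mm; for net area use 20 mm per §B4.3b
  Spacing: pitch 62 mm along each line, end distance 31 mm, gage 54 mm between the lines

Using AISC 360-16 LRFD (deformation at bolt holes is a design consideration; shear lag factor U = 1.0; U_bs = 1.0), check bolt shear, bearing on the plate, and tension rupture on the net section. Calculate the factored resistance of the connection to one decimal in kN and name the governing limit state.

279.5 kN (net-section rupture governs)

Bolt shear: A_b = π(16)²/4 = 201.06 mm². φR_n = 0.75 × 469 × 201.06 × 8 × 1 = 565.8 kN.
Bearing (6 mm plate, F_u = 450 MPa): end bolts L_c = 31 − 18/2 = 22, R_n = min(1.2×22×6×450, 2.4×16×6×450) = 71.28 kN/bolt; interior L_c = 62 − 18 = 44, R_n = 103.68 kN/bolt. φR_n = 0.75 × (2×71.28 + 6×103.68) = 573.5 kN.
Tension rupture (net): A_n = (178 − 2×20)×6 = 828 mm² (U = 1.0, A_e = A_n). φR_n = 0.75 × 450 × 828 = 279.5 kN.
Governing: min(565.8, 573.5, 279.5) = 279.5 kN → net-section rupture.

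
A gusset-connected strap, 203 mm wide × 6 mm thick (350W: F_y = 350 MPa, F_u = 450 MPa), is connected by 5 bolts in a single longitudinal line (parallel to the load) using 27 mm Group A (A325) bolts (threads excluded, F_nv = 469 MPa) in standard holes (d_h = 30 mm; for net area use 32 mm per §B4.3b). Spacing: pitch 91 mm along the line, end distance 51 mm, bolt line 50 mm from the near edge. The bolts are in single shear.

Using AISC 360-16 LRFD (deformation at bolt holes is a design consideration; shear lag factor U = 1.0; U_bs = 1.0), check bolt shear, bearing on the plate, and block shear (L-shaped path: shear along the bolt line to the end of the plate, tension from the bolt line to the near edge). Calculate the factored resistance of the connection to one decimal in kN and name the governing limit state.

Bolt shear: A_b = π(27)²/4 = 572.56 mm². φR_n = 0.75 × 469 × 572.56 × 5 × 1 = 1007.0 kN.
Bearing (6 mm plate, F_u = 450 MPa): end bolts L_c = 51 − 30/2 = 36, R_n = min(1.2×36×6×450, 2.4×27×6×450) = 116.64 kN/bolt; interior L_c = 91 − 30 = 61, R_n = 174.96 kN/bolt. φR_n = 0.75 × (1×116.64 + 4×174.96) = 612.4 kN.
Block shear: shear path 1×[51+4×91] = 1×415 mm, A_gv = 2490, A_nv = 1×(415 − 4.5×32)×6 = 1626 mm²; tension to near edge: (50 − 0.5×32)×6 = 204 mm². R_n = min(0.6×450×1626, 0.6×350×2490) + 1.0×450×204 = min(439.02, 522.9) + 91.8 = 530.82 kN. φR_n = 0.75 × 530.82 = 398.1 kN.
Governing: min(1007.0, 612.4, 398.1) = 398.1 kN → block shear.

398.1 kN (block shear governs)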